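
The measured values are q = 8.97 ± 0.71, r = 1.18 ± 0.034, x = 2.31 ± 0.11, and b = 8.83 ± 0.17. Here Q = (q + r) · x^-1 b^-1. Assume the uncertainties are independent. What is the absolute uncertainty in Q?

Let u = q + r = 10.2. δu = √(δq² + δr²) = √(0.504 + 0.00116) = 0.711, so δu/u = 0.0700.
Q is then a monomial in u, x, b:
δQ/Q = √((δu/u)² + (-1·δx/x)² + (-1·δb/b)²) = √(0.00490 + 0.00227 + 0.000371) = 0.0868
Q = 0.498, so δQ = 0.0868 × 0.498 = 0.0432.

0.0432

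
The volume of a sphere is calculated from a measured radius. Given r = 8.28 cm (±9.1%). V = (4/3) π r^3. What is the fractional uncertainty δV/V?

Each factor contributes (exponent × relative error)² to (δV/V)²:
  (3·δr/r)² = (3×0.0910)² = 0.0745
δV/V = √(0.0745) = 0.273

0.273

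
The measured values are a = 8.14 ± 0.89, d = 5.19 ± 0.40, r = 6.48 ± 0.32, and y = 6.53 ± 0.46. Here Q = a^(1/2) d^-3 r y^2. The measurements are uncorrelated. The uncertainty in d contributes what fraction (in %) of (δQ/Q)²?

67.9%

(δQ/Q)² = (½·δa/a)² + (-3·δd/d)² + (1·δr/r)² + (2·δy/y)²
  a term: (0.5×0.109)² = 0.00299
  d term: (-3×0.0771)² = 0.0535
  r term: (1×0.0494)² = 0.00244
  y term: (2×0.0704)² = 0.0198
Total = 0.0787. Share from d = 0.0535/0.0787 = 0.679.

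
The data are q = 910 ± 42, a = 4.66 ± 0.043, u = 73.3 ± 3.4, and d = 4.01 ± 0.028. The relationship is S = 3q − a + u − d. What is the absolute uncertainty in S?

126

Sums and differences: (δS)² = Σ (cᵢ δxᵢ)².
  (3·δq)² = 15900;  (δa)² = 0.00185;  (δu)² = 11.6;  (δd)² = 0.000784
δS = √(15900) = 126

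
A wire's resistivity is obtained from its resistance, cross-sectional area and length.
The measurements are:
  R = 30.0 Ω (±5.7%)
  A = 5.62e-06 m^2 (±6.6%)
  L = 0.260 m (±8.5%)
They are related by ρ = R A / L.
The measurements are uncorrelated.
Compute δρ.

7.9e-05 Ω·m

For a monomial ρ ∝ R, A, L^-1, fractional errors add in quadrature:
  (1·δR/R)² = (1×0.0570)² = 0.00325;  (1·δA/A)² = (1×0.0660)² = 0.00436;  (-1·δL/L)² = (-1×0.0850)² = 0.00723
δρ/ρ = √(0.0148) = 0.122
ρ = 0.000648 Ω·m, so δρ = 0.122 × 0.000648 = 7.9e-05 Ω·m.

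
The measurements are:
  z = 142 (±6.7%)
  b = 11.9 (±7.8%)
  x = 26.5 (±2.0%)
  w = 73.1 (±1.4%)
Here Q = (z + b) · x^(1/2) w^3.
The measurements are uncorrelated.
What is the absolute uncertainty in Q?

Let u = z + b = 154. δu = √(δz² + δb²) = √(90.5 + 0.862) = 9.56, so δu/u = 0.0621.
Q is then a monomial in u, x, w:
δQ/Q = √((δu/u)² + (½·δx/x)² + (3·δw/w)²) = √(0.00386 + 0.000100 + 0.00176) = 0.0756
Q = 3.09e+08, so δQ = 0.0756 × 3.09e+08 = 2.34e+07.

2.34e+07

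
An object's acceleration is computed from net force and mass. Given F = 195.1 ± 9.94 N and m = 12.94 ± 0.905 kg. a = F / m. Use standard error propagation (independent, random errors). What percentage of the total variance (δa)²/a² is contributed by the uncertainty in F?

(δa/a)² = (1·δF/F)² + (-1·δm/m)²
  F term: (1×0.0509)² = 0.00260
  m term: (-1×0.0699)² = 0.00489
Total = 0.00749. Share from F = 0.00260/0.00749 = 0.347.

34.7%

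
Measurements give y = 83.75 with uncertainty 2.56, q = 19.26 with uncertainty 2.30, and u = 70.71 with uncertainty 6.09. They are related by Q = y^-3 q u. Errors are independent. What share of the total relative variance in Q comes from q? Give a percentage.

(δQ/Q)² = (-3·δy/y)² + (1·δq/q)² + (1·δu/u)²
  y term: (-3×0.0306)² = 0.00841
  q term: (1×0.119)² = 0.0143
  u term: (1×0.0861)² = 0.00742
Total = 0.0301. Share from q = 0.0143/0.0301 = 0.474.

47.4%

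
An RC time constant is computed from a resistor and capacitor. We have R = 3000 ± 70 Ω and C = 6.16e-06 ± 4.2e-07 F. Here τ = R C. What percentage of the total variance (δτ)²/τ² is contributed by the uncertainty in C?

(δτ/τ)² = (1·δR/R)² + (1·δC/C)²
  R term: (1×0.0233)² = 0.000544
  C term: (1×0.0682)² = 0.00465
Total = 0.00519. Share from C = 0.00465/0.00519 = 0.895.

89.5%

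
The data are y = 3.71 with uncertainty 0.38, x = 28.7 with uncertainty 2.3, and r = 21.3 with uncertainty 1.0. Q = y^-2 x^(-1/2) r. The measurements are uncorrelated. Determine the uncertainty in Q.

0.0618

Each factor contributes (exponent × relative error)² to (δQ/Q)²:
  (-2·δy/y)² = (-2×0.102)² = 0.0420;  (−½·δx/x)² = (-0.5×0.0801)² = 0.00161;  (1·δr/r)² = (1×0.0469)² = 0.00220
δQ/Q = √(0.0458) = 0.214
Q = 0.289, so δQ = 0.214 × 0.289 = 0.0618.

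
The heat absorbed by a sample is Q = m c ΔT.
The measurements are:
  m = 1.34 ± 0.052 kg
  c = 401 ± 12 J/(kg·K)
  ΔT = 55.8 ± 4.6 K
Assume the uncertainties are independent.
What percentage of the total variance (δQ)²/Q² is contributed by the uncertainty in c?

(δQ/Q)² = (1·δm/m)² + (1·δc/c)² + (1·δΔT/ΔT)²
  m term: (1×0.0388)² = 0.00151
  c term: (1×0.0299)² = 0.000896
  ΔT term: (1×0.0824)² = 0.00680
Total = 0.00920. Share from c = 0.000896/0.00920 = 0.0974.

9.74%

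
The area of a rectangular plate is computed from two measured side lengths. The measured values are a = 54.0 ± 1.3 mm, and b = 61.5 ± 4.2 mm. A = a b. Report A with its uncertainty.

Each factor contributes (exponent × relative error)² to (δA/A)²:
  (1·δa/a)² = (1×0.0241)² = 0.000580;  (1·δb/b)² = (1×0.0683)² = 0.00466
δA/A = √(0.00524) = 0.0724
A = 3320 mm^2, so δA = 0.0724 × 3320 = 240 mm^2.

3320 ± 240 mm^2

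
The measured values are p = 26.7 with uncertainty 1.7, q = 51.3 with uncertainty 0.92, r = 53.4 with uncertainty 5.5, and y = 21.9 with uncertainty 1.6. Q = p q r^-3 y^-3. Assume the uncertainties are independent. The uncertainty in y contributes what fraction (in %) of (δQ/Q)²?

(δQ/Q)² = (1·δp/p)² + (1·δq/q)² + (-3·δr/r)² + (-3·δy/y)²
  p term: (1×0.0637)² = 0.00405
  q term: (1×0.0179)² = 0.000322
  r term: (-3×0.103)² = 0.0955
  y term: (-3×0.0731)² = 0.0480
Total = 0.148. Share from y = 0.0480/0.148 = 0.325.

32.5%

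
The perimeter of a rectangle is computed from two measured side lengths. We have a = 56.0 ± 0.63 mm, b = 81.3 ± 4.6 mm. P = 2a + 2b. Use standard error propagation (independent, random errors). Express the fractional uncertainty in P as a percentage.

3.38%

Sums and differences: (δP)² = Σ (cᵢ δxᵢ)².
  (2·δa)² = 1.59;  (2·δb)² = 84.6
δP = √(86.2) = 9.29 mm
P = 275 mm, so δP/P = 9.29/275 = 0.0338.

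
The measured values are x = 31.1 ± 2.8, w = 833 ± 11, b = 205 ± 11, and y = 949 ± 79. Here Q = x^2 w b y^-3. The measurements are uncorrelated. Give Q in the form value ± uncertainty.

0.193 ± 0.0604

Products/powers → add relative errors in quadrature, weighted by exponent:
  (2·δx/x)² = (2×0.0900)² = 0.0324;  (1·δw/w)² = (1×0.0132)² = 0.000174;  (1·δb/b)² = (1×0.0537)² = 0.00288;  (-3·δy/y)² = (-3×0.0832)² = 0.0624
δQ/Q = √(0.0978) = 0.313
Q = 0.193, so δQ = 0.313 × 0.193 = 0.0604.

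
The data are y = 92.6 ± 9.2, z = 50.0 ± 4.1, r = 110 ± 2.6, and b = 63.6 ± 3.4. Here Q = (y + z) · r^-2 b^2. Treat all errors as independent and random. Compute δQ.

6.51

Let u = y + z = 143. δu = √(δy² + δz²) = √(84.6 + 16.8) = 10.1, so δu/u = 0.0706.
Q is then a monomial in u, r, b:
δQ/Q = √((δu/u)² + (-2·δr/r)² + (2·δb/b)²) = √(0.00499 + 0.00223 + 0.0114) = 0.137
Q = 47.7, so δQ = 0.137 × 47.7 = 6.51.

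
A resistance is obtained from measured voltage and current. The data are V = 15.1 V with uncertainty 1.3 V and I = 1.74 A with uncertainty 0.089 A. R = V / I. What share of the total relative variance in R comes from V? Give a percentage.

(δR/R)² = (1·δV/V)² + (-1·δI/I)²
  V term: (1×0.0861)² = 0.00741
  I term: (-1×0.0511)² = 0.00262
Total = 0.0100. Share from V = 0.00741/0.0100 = 0.739.

73.9%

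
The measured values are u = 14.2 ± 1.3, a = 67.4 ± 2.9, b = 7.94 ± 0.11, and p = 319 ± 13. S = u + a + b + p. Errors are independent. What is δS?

S is a linear combination, so absolute uncertainties add in quadrature:
  (δu)² = 1.69;  (δa)² = 8.41;  (δb)² = 0.0121;  (δp)² = 169
δS = √(179) = 13.4

13.4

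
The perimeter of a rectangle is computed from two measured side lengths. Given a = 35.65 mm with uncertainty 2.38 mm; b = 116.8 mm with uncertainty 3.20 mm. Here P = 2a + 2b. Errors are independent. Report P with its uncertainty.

Sums and differences: (δP)² = Σ (cᵢ δxᵢ)².
  (2·δa)² = 22.7;  (2·δb)² = 41.0
δP = √(63.6) = 7.98 mm
P = 304.9 mm.

304.9 ± 7.98 mm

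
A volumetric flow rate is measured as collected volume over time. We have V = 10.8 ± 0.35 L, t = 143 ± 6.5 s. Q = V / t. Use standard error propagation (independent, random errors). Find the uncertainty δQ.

For a monomial Q ∝ V, t^-1, fractional errors add in quadrature:
  (1·δV/V)² = (1×0.0324)² = 0.00105;  (-1·δt/t)² = (-1×0.0455)² = 0.00207
δQ/Q = √(0.00312) = 0.0558
Q = 0.0755 L/s, so δQ = 0.0558 × 0.0755 = 0.00422 L/s.

0.00422 L/s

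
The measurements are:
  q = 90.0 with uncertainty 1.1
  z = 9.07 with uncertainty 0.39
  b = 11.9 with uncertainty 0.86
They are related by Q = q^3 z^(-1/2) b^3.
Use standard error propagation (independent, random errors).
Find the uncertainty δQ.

Each factor contributes (exponent × relative error)² to (δQ/Q)²:
  (3·δq/q)² = (3×0.0122)² = 0.00134;  (−½·δz/z)² = (-0.5×0.0430)² = 0.000462;  (3·δb/b)² = (3×0.0723)² = 0.0470
δQ/Q = √(0.0488) = 0.221
Q = 4.08e+08, so δQ = 0.221 × 4.08e+08 = 9.01e+07.

9.01e+07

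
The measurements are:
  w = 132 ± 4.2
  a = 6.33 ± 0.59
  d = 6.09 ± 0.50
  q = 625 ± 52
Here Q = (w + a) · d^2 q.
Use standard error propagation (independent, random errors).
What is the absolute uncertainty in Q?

5.98e+05

Let u = w + a = 138. δu = √(δw² + δa²) = √(17.6 + 0.348) = 4.24, so δu/u = 0.0307.
Q is then a monomial in u, d, q:
δQ/Q = √((δu/u)² + (2·δd/d)² + (1·δq/q)²) = √(0.000940 + 0.0270 + 0.00692) = 0.187
Q = 3.21e+06, so δQ = 0.187 × 3.21e+06 = 5.98e+05.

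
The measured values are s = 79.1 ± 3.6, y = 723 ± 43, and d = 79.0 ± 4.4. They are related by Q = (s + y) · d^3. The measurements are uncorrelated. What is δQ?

Let u = s + y = 802. δu = √(δs² + δy²) = √(13.0 + 1850) = 43.2, so δu/u = 0.0538.
Q is then a monomial in u, d:
δQ/Q = √((δu/u)² + (3·δd/d)²) = √(0.00289 + 0.0279) = 0.176
Q = 3.95e+08, so δQ = 0.176 × 3.95e+08 = 6.94e+07.

6.94e+07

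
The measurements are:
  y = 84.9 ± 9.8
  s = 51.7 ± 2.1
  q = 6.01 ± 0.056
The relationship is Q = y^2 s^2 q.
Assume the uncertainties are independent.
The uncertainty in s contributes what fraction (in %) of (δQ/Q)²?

11.0%

(δQ/Q)² = (2·δy/y)² + (2·δs/s)² + (1·δq/q)²
  y term: (2×0.115)² = 0.0533
  s term: (2×0.0406)² = 0.00660
  q term: (1×0.00932)² = 8.68e-05
Total = 0.0600. Share from s = 0.00660/0.0600 = 0.110.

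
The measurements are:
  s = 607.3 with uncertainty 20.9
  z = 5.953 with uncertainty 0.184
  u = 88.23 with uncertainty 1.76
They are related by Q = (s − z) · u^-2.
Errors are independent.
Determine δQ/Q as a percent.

Let w = s − z = 601.3. δw = √(δs² + δz²) = √(437 + 0.0339) = 20.9, so δw/w = 0.0348.
Q is then a monomial in w, u:
δQ/Q = √((δw/w)² + (-2·δu/u)²) = √(0.00121 + 0.00159) = 0.0529

5.29%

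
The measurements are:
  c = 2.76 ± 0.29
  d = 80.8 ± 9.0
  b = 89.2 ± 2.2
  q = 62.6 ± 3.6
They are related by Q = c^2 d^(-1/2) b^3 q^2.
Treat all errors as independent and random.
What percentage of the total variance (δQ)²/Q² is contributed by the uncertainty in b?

8.30%

(δQ/Q)² = (2·δc/c)² + (−½·δd/d)² + (3·δb/b)² + (2·δq/q)²
  c term: (2×0.105)² = 0.0442
  d term: (-0.5×0.111)² = 0.00310
  b term: (3×0.0247)² = 0.00547
  q term: (2×0.0575)² = 0.0132
Total = 0.0660. Share from b = 0.00547/0.0660 = 0.0830.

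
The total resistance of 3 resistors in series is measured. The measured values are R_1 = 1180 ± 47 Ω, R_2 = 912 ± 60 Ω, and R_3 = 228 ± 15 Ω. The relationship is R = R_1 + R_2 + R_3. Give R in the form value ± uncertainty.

Each term contributes (cᵢ δxᵢ)² to (δR)²:
  (δR_1)² = 2210;  (δR_2)² = 3600;  (δR_3)² = 225
δR = √(6030) = 77.7 Ω
R = 2320 Ω.

2320 ± 77.7 Ω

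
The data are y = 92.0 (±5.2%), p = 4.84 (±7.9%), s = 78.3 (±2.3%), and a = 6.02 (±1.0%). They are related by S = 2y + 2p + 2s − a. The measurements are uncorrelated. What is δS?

S is a linear combination, so absolute uncertainties add in quadrature:
  (2·δy)² = 91.5;  (2·δp)² = 0.585;  (2·δs)² = 13.0;  (δa)² = 0.00362
δS = √(105) = 10.3

10.3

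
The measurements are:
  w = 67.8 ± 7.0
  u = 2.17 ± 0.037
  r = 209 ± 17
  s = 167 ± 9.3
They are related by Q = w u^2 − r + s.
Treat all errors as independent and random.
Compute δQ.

Let p = w·u^2 = 319. δp/p = √((1·δw/w)² + (2·δu/u)²) = √(0.0107 + 0.00116) = 0.109, so δp = 34.7.
Q = p − r + s: δQ = √(δp² + δr² + δs²) = √(1210 + 289 + 86.5) = 39.8

39.8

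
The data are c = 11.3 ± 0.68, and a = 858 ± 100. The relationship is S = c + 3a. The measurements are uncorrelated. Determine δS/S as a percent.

S is a linear combination, so absolute uncertainties add in quadrature:
  (δc)² = 0.462;  (3·δa)² = 90000
δS = √(90000) = 300
S = 2590, so δS/S = 300/2590 = 0.116.

11.6%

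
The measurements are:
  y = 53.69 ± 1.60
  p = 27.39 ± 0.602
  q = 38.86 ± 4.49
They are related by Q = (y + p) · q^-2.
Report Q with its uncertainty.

Let u = y + p = 81.08. δu = √(δy² + δp²) = √(2.56 + 0.362) = 1.71, so δu/u = 0.0211.
Q is then a monomial in u, q:
δQ/Q = √((δu/u)² + (-2·δq/q)²) = √(0.000445 + 0.0534) = 0.232
Q = 0.05369, so δQ = 0.232 × 0.05369 = 0.0125.

0.05369 ± 0.0125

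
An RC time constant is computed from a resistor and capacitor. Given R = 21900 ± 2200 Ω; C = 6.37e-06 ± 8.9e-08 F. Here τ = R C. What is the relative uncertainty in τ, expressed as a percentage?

Since τ is a product/quotient, work with relative uncertainties:
  (1·δR/R)² = (1×0.100)² = 0.0101;  (1·δC/C)² = (1×0.0140)² = 0.000195
δτ/τ = √(0.0103) = 0.101

10.1%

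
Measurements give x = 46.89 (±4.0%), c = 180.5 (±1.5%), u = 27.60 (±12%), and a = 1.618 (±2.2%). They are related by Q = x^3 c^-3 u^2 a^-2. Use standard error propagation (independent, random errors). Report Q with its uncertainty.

Relative error in a monomial: (δQ/Q)² = Σ (nᵢ · δxᵢ/xᵢ)².
  (3·δx/x)² = (3×0.0400)² = 0.0144;  (-3·δc/c)² = (-3×0.0150)² = 0.00202;  (2·δu/u)² = (2×0.120)² = 0.0576;  (-2·δa/a)² = (-2×0.0220)² = 0.00194
δQ/Q = √(0.0760) = 0.276
Q = 5.101, so δQ = 0.276 × 5.101 = 1.41.

5.101 ± 1.41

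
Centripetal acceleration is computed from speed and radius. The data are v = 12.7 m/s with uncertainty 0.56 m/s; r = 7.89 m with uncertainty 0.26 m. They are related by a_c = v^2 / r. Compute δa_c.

Products/powers → add relative errors in quadrature, weighted by exponent:
  (2·δv/v)² = (2×0.0441)² = 0.00778;  (-1·δr/r)² = (-1×0.0330)² = 0.00109
δa_c/a_c = √(0.00886) = 0.0941
a_c = 20.4 m/s^2, so δa_c = 0.0941 × 20.4 = 1.92 m/s^2.

1.92 m/s^2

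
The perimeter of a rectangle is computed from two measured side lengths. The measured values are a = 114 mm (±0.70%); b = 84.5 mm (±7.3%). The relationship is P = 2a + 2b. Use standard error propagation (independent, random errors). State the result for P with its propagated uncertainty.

397 ± 12.4 mm

For a sum/difference, combine absolute errors in quadrature:
  (2·δa)² = 2.55;  (2·δb)² = 152
δP = √(155) = 12.4 mm
P = 397 mm.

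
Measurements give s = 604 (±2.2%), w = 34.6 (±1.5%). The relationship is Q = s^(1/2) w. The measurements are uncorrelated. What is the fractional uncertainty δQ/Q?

Q is a product of powers, so relative uncertainties combine in quadrature:
  (½·δs/s)² = (0.5×0.0220)² = 0.000121;  (1·δw/w)² = (1×0.0150)² = 0.000225
δQ/Q = √(0.000346) = 0.0186

0.0186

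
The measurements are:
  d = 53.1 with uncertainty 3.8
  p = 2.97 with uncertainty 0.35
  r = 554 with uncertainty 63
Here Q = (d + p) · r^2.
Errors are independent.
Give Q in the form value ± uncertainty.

Let u = d + p = 56.1. δu = √(δd² + δp²) = √(14.4 + 0.122) = 3.82, so δu/u = 0.0681.
Q is then a monomial in u, r:
δQ/Q = √((δu/u)² + (2·δr/r)²) = √(0.00463 + 0.0517) = 0.237
Q = 1.72e+07, so δQ = 0.237 × 1.72e+07 = 4.09e+06.

(1.72 ± 0.409) × 10^7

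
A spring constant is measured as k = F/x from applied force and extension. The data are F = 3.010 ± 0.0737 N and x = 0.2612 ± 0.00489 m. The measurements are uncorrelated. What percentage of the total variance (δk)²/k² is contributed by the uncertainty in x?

36.9%

(δk/k)² = (1·δF/F)² + (-1·δx/x)²
  F term: (1×0.0245)² = 0.000600
  x term: (-1×0.0187)² = 0.000350
Total = 0.000950. Share from x = 0.000350/0.000950 = 0.369.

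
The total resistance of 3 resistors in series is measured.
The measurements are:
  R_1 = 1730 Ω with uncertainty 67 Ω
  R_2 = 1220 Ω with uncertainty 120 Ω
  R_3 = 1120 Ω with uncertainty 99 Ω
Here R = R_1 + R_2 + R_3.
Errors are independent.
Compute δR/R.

0.0416

R is a linear combination, so absolute uncertainties add in quadrature:
  (δR_1)² = 4490;  (δR_2)² = 14400;  (δR_3)² = 9800
δR = √(28700) = 169 Ω
R = 4070 Ω, so δR/R = 169/4070 = 0.0416.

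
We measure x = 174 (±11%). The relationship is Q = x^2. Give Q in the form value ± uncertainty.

30300 ± 6660

Since Q is a product/quotient, work with relative uncertainties:
  (2·δx/x)² = (2×0.110)² = 0.0484
δQ/Q = √(0.0484) = 0.220
Q = 30300, so δQ = 0.220 × 30300 = 6660.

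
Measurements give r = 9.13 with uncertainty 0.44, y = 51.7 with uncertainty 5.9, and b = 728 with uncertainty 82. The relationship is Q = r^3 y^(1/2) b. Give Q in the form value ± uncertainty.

(3.98 ± 0.765) × 10^6

Q is a product of powers, so relative uncertainties combine in quadrature:
  (3·δr/r)² = (3×0.0482)² = 0.0209;  (½·δy/y)² = (0.5×0.114)² = 0.00326;  (1·δb/b)² = (1×0.113)² = 0.0127
δQ/Q = √(0.0368) = 0.192
Q = 3.98e+06, so δQ = 0.192 × 3.98e+06 = 7.65e+05.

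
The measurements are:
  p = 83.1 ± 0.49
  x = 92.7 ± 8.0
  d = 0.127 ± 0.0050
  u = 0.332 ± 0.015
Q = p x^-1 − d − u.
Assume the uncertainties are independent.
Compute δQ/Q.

Let w = p·x^-1 = 0.896. δw/w = √((1·δp/p)² + (-1·δx/x)²) = √(3.48e-05 + 0.00745) = 0.0865, so δw = 0.0775.
Q = w − d − u: δQ = √(δw² + δd² + δu²) = √(0.00601 + 2.5e-05 + 0.000225) = 0.0791
Q = 0.437, so δQ/Q = 0.0791/0.437 = 0.181.

0.181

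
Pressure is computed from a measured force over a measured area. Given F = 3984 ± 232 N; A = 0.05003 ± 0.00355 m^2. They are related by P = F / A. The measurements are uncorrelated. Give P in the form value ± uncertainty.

79630 ± 7310 Pa

For a monomial P ∝ F, A^-1, fractional errors add in quadrature:
  (1·δF/F)² = (1×0.0582)² = 0.00339;  (-1·δA/A)² = (-1×0.0710)² = 0.00503
δP/P = √(0.00843) = 0.0918
P = 79630 Pa, so δP = 0.0918 × 79630 = 7310 Pa.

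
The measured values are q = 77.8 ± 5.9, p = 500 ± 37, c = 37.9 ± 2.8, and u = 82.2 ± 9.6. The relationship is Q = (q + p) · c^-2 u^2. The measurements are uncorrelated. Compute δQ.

Let w = q + p = 578. δw = √(δq² + δp²) = √(34.8 + 1370) = 37.5, so δw/w = 0.0648.
Q is then a monomial in w, c, u:
δQ/Q = √((δw/w)² + (-2·δc/c)² + (2·δu/u)²) = √(0.00420 + 0.0218 + 0.0546) = 0.284
Q = 2720, so δQ = 0.284 × 2720 = 772.

772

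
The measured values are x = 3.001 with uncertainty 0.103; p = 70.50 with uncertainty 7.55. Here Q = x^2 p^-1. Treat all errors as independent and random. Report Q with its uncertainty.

0.1277 ± 0.0162

Since Q is a product/quotient, work with relative uncertainties:
  (2·δx/x)² = (2×0.0343)² = 0.00471;  (-1·δp/p)² = (-1×0.107)² = 0.0115
δQ/Q = √(0.0162) = 0.127
Q = 0.1277, so δQ = 0.127 × 0.1277 = 0.0162.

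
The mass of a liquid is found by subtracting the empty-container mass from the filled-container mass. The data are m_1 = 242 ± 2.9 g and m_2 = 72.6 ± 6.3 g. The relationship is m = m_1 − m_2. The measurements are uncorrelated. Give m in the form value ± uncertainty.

Sums and differences: (δm)² = Σ (cᵢ δxᵢ)².
  (δm_1)² = 8.41;  (δm_2)² = 39.7
δm = √(48.1) = 6.94 g
m = 169 g.

169 ± 6.94 g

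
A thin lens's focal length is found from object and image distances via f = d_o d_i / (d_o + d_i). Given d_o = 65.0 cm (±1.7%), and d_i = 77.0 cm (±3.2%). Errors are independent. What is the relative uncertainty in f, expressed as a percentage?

∂f/∂d_o = (d_i/(d_o+d_i))² = 0.294;  ∂f/∂d_i = (d_o/(d_o+d_i))² = 0.210
δf = √((∂f/∂d_o · δd_o)² + (∂f/∂d_i · δd_i)²) = √(0.106 + 0.267) = 0.610 cm
f = 35.2 cm, so δf/f = 0.610/35.2 = 0.0173.

1.73%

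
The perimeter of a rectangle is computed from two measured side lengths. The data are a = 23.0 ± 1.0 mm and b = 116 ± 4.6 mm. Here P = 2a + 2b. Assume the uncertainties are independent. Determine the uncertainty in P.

For a sum/difference, combine absolute errors in quadrature:
  (2·δa)² = 4.00;  (2·δb)² = 84.6
δP = √(88.6) = 9.41 mm

9.41 mm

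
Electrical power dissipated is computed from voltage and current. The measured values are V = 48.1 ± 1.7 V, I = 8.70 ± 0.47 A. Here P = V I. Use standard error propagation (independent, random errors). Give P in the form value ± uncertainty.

418 ± 27.0 W

Products/powers → add relative errors in quadrature, weighted by exponent:
  (1·δV/V)² = (1×0.0353)² = 0.00125;  (1·δI/I)² = (1×0.0540)² = 0.00292
δP/P = √(0.00417) = 0.0646
P = 418 W, so δP = 0.0646 × 418 = 27.0 W.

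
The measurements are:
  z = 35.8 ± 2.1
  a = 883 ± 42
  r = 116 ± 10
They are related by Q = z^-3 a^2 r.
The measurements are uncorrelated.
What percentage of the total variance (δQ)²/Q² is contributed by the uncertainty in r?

15.7%

(δQ/Q)² = (-3·δz/z)² + (2·δa/a)² + (1·δr/r)²
  z term: (-3×0.0587)² = 0.0310
  a term: (2×0.0476)² = 0.00905
  r term: (1×0.0862)² = 0.00743
Total = 0.0474. Share from r = 0.00743/0.0474 = 0.157.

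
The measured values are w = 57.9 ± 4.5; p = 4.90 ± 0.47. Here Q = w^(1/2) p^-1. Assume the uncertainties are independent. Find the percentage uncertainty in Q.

Relative error in a monomial: (δQ/Q)² = Σ (nᵢ · δxᵢ/xᵢ)².
  (½·δw/w)² = (0.5×0.0777)² = 0.00151;  (-1·δp/p)² = (-1×0.0959)² = 0.00920
δQ/Q = √(0.0107) = 0.103

10.3%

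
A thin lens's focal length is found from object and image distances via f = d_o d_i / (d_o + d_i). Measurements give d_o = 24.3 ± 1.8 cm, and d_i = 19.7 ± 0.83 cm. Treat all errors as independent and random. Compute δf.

0.441 cm

∂f/∂d_o = (d_i/(d_o+d_i))² = 0.200;  ∂f/∂d_i = (d_o/(d_o+d_i))² = 0.305
δf = √((∂f/∂d_o · δd_o)² + (∂f/∂d_i · δd_i)²) = √(0.130 + 0.0641) = 0.441 cm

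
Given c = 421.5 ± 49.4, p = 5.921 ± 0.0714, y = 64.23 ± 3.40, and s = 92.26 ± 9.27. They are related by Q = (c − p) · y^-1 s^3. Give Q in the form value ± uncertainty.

(5.081 ± 1.67) × 10^6

Let u = c − p = 415.6. δu = √(δc² + δp²) = √(2440 + 0.00510) = 49.4, so δu/u = 0.119.
Q is then a monomial in u, y, s:
δQ/Q = √((δu/u)² + (-1·δy/y)² + (3·δs/s)²) = √(0.0141 + 0.00280 + 0.0909) = 0.328
Q = 5.081e+06, so δQ = 0.328 × 5.081e+06 = 1.67e+06.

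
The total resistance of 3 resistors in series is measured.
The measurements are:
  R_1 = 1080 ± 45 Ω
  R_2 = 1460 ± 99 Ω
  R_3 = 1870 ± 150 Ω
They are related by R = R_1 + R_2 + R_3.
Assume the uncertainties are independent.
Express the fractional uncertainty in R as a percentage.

4.20%

For a sum/difference, combine absolute errors in quadrature:
  (δR_1)² = 2020;  (δR_2)² = 9800;  (δR_3)² = 22500
δR = √(34300) = 185 Ω
R = 4410 Ω, so δR/R = 185/4410 = 0.0420.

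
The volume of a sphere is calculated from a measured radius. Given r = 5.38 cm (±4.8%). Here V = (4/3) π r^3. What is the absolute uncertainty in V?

Since V is a product/quotient, work with relative uncertainties:
  (3·δr/r)² = (3×0.0480)² = 0.0207
δV/V = √(0.0207) = 0.144
V = 652 cm^3, so δV = 0.144 × 652 = 93.9 cm^3.

93.9 cm^3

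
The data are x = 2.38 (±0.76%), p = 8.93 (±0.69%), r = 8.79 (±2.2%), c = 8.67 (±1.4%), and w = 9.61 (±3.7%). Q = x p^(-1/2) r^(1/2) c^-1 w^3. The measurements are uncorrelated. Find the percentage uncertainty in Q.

11.3%

Each factor contributes (exponent × relative error)² to (δQ/Q)²:
  (1·δx/x)² = (1×0.00760)² = 5.78e-05;  (−½·δp/p)² = (-0.5×0.00690)² = 1.19e-05;  (½·δr/r)² = (0.5×0.0220)² = 0.000121;  (-1·δc/c)² = (-1×0.0140)² = 0.000196;  (3·δw/w)² = (3×0.0370)² = 0.0123
δQ/Q = √(0.0127) = 0.113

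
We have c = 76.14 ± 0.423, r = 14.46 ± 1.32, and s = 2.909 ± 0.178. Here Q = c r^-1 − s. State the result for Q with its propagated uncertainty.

Let p = c·r^-1 = 5.266. δp/p = √((1·δc/c)² + (-1·δr/r)²) = √(3.09e-05 + 0.00833) = 0.0915, so δp = 0.482.
Q = p − s: δQ = √(δp² + δs²) = √(0.232 + 0.0317) = 0.513
Q = 2.357.

2.357 ± 0.513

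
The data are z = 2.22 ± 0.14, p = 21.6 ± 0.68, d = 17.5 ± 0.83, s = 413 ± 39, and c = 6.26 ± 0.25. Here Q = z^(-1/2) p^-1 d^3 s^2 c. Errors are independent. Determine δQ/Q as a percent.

24.4%

For a monomial Q ∝ z^(-1/2), p^-1, d^3, s^2, c, fractional errors add in quadrature:
  (−½·δz/z)² = (-0.5×0.0631)² = 0.000994;  (-1·δp/p)² = (-1×0.0315)² = 0.000991;  (3·δd/d)² = (3×0.0474)² = 0.0202;  (2·δs/s)² = (2×0.0944)² = 0.0357;  (1·δc/c)² = (1×0.0399)² = 0.00159
δQ/Q = √(0.0595) = 0.244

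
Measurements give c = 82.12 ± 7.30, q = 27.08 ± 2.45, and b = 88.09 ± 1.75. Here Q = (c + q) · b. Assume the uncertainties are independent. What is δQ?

Let u = c + q = 109.2. δu = √(δc² + δq²) = √(53.3 + 6.00) = 7.70, so δu/u = 0.0705.
Q is then a monomial in u, b:
δQ/Q = √((δu/u)² + (1·δb/b)²) = √(0.00497 + 0.000395) = 0.0733
Q = 9619, so δQ = 0.0733 × 9619 = 705.

705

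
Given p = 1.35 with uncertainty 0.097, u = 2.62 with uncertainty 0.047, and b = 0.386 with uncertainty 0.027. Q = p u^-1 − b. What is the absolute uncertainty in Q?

0.0467

Let w = p·u^-1 = 0.515. δw/w = √((1·δp/p)² + (-1·δu/u)²) = √(0.00516 + 0.000322) = 0.0741, so δw = 0.0382.
Q = w − b: δQ = √(δw² + δb²) = √(0.00146 + 0.000729) = 0.0467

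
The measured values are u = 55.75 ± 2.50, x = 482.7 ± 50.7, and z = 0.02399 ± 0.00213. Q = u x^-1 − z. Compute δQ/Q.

Let p = u·x^-1 = 0.1155. δp/p = √((1·δu/u)² + (-1·δx/x)²) = √(0.00201 + 0.0110) = 0.114, so δp = 0.0132.
Q = p − z: δQ = √(δp² + δz²) = √(0.000174 + 4.54e-06) = 0.0134
Q = 0.09151, so δQ/Q = 0.0134/0.09151 = 0.146.

0.146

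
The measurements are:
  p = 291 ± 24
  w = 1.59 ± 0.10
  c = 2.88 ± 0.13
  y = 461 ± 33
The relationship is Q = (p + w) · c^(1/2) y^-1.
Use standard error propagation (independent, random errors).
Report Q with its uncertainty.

1.08 ± 0.120

Let u = p + w = 293. δu = √(δp² + δw²) = √(576 + 0.0100) = 24.0, so δu/u = 0.0820.
Q is then a monomial in u, c, y:
δQ/Q = √((δu/u)² + (½·δc/c)² + (-1·δy/y)²) = √(0.00673 + 0.000509 + 0.00512) = 0.111
Q = 1.08, so δQ = 0.111 × 1.08 = 0.120.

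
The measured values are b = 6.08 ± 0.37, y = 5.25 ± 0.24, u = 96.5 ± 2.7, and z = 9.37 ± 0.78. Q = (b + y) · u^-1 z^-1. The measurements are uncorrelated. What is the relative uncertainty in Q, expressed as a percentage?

Let w = b + y = 11.3. δw = √(δb² + δy²) = √(0.137 + 0.0576) = 0.441, so δw/w = 0.0389.
Q is then a monomial in w, u, z:
δQ/Q = √((δw/w)² + (-1·δu/u)² + (-1·δz/z)²) = √(0.00152 + 0.000783 + 0.00693) = 0.0961

9.61%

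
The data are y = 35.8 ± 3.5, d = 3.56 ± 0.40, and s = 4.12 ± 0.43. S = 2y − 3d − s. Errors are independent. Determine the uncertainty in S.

7.12

Each term contributes (cᵢ δxᵢ)² to (δS)²:
  (2·δy)² = 49.0;  (3·δd)² = 1.44;  (δs)² = 0.185
δS = √(50.6) = 7.12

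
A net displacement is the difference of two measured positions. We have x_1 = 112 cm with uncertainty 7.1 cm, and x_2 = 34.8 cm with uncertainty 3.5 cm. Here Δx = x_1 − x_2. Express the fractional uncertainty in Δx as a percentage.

Δx is a linear combination, so absolute uncertainties add in quadrature:
  (δx_1)² = 50.4;  (δx_2)² = 12.2
δΔx = √(62.7) = 7.92 cm
Δx = 77.2 cm, so δΔx/Δx = 7.92/77.2 = 0.103.

10.3%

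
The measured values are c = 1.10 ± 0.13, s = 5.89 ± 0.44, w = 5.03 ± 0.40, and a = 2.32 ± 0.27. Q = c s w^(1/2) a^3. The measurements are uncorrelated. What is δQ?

Relative error in a monomial: (δQ/Q)² = Σ (nᵢ · δxᵢ/xᵢ)².
  (1·δc/c)² = (1×0.118)² = 0.0140;  (1·δs/s)² = (1×0.0747)² = 0.00558;  (½·δw/w)² = (0.5×0.0795)² = 0.00158;  (3·δa/a)² = (3×0.116)² = 0.122
δQ/Q = √(0.143) = 0.378
Q = 181, so δQ = 0.378 × 181 = 68.6.

68.6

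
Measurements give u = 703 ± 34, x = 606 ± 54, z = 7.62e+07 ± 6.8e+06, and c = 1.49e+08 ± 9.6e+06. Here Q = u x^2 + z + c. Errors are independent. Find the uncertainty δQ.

4.91e+07

Let p = u·x^2 = 2.58e+08. δp/p = √((1·δu/u)² + (2·δx/x)²) = √(0.00234 + 0.0318) = 0.185, so δp = 4.77e+07.
Q = p + z + c: δQ = √(δp² + δz² + δc²) = √(2.27e+15 + 4.62e+13 + 9.22e+13) = 4.91e+07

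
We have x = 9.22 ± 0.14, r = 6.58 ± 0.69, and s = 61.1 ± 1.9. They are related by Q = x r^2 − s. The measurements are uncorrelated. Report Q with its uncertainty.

338 ± 84.0

Let p = x·r^2 = 399. δp/p = √((1·δx/x)² + (2·δr/r)²) = √(0.000231 + 0.0440) = 0.210, so δp = 83.9.
Q = p − s: δQ = √(δp² + δs²) = √(7050 + 3.61) = 84.0
Q = 338.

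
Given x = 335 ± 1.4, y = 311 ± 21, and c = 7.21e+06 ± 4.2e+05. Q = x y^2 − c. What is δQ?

Let p = x·y^2 = 3.24e+07. δp/p = √((1·δx/x)² + (2·δy/y)²) = √(1.75e-05 + 0.0182) = 0.135, so δp = 4.38e+06.
Q = p − c: δQ = √(δp² + δc²) = √(1.92e+13 + 1.76e+11) = 4.4e+06

4.4e+06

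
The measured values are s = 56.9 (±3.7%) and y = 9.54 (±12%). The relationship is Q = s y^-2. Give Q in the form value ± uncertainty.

0.625 ± 0.152

Relative error in a monomial: (δQ/Q)² = Σ (nᵢ · δxᵢ/xᵢ)².
  (1·δs/s)² = (1×0.0370)² = 0.00137;  (-2·δy/y)² = (-2×0.120)² = 0.0576
δQ/Q = √(0.0590) = 0.243
Q = 0.625, so δQ = 0.243 × 0.625 = 0.152.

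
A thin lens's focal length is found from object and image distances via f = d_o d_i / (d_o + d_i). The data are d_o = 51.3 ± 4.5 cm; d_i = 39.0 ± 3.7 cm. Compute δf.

1.46 cm

∂f/∂d_o = (d_i/(d_o+d_i))² = 0.187;  ∂f/∂d_i = (d_o/(d_o+d_i))² = 0.323
δf = √((∂f/∂d_o · δd_o)² + (∂f/∂d_i · δd_i)²) = √(0.705 + 1.43) = 1.46 cm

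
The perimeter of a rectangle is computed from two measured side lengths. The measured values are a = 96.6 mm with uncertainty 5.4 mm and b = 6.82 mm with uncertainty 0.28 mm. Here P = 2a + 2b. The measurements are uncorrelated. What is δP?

10.8 mm

For a sum/difference, combine absolute errors in quadrature:
  (2·δa)² = 117;  (2·δb)² = 0.314
δP = √(117) = 10.8 mm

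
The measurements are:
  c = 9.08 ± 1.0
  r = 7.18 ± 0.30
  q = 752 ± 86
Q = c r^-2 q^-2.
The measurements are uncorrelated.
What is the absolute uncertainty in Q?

8.32e-08

Q is a product of powers, so relative uncertainties combine in quadrature:
  (1·δc/c)² = (1×0.110)² = 0.0121;  (-2·δr/r)² = (-2×0.0418)² = 0.00698;  (-2·δq/q)² = (-2×0.114)² = 0.0523
δQ/Q = √(0.0714) = 0.267
Q = 3.11e-07, so δQ = 0.267 × 3.11e-07 = 8.32e-08.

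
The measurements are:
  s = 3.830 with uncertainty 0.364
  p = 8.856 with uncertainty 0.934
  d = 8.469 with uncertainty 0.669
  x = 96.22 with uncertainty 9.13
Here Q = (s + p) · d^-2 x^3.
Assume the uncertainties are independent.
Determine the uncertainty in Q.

52800

Let u = s + p = 12.69. δu = √(δs² + δp²) = √(0.132 + 0.872) = 1.00, so δu/u = 0.0790.
Q is then a monomial in u, d, x:
δQ/Q = √((δu/u)² + (-2·δd/d)² + (3·δx/x)²) = √(0.00624 + 0.0250 + 0.0810) = 0.335
Q = 157600, so δQ = 0.335 × 157600 = 52800.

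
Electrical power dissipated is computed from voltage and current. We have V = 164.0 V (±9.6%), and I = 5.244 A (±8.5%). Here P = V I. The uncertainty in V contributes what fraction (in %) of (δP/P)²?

56.1%

(δP/P)² = (1·δV/V)² + (1·δI/I)²
  V term: (1×0.0960)² = 0.00922
  I term: (1×0.0850)² = 0.00723
Total = 0.0164. Share from V = 0.00922/0.0164 = 0.561.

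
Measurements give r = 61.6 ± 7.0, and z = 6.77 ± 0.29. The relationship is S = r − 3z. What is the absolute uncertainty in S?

Sums and differences: (δS)² = Σ (cᵢ δxᵢ)².
  (δr)² = 49.0;  (3·δz)² = 0.757
δS = √(49.8) = 7.05

7.05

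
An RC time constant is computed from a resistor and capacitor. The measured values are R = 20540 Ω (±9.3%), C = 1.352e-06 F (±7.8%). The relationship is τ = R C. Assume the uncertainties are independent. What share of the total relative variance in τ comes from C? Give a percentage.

41.3%

(δτ/τ)² = (1·δR/R)² + (1·δC/C)²
  R term: (1×0.0930)² = 0.00865
  C term: (1×0.0780)² = 0.00608
Total = 0.0147. Share from C = 0.00608/0.0147 = 0.413.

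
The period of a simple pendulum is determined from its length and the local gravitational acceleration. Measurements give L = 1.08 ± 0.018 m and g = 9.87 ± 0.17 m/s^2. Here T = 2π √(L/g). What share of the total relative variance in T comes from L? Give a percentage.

48.4%

(δT/T)² = (½·δL/L)² + (−½·δg/g)²
  L term: (0.5×0.0167)² = 6.94e-05
  g term: (-0.5×0.0172)² = 7.42e-05
Total = 0.000144. Share from L = 6.94e-05/0.000144 = 0.484.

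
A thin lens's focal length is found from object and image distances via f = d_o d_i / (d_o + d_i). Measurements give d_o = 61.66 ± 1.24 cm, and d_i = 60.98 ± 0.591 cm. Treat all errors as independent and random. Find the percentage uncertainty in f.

∂f/∂d_o = (d_i/(d_o+d_i))² = 0.247;  ∂f/∂d_i = (d_o/(d_o+d_i))² = 0.253
δf = √((∂f/∂d_o · δd_o)² + (∂f/∂d_i · δd_i)²) = √(0.0940 + 0.0223) = 0.341 cm
f = 30.66 cm, so δf/f = 0.341/30.66 = 0.0111.

1.11%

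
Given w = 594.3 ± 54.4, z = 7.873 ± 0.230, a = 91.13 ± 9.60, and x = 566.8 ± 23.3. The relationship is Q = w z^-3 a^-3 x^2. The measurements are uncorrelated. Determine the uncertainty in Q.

0.181

Q is a product of powers, so relative uncertainties combine in quadrature:
  (1·δw/w)² = (1×0.0915)² = 0.00838;  (-3·δz/z)² = (-3×0.0292)² = 0.00768;  (-3·δa/a)² = (-3×0.105)² = 0.0999;  (2·δx/x)² = (2×0.0411)² = 0.00676
δQ/Q = √(0.123) = 0.350
Q = 0.5170, so δQ = 0.350 × 0.5170 = 0.181.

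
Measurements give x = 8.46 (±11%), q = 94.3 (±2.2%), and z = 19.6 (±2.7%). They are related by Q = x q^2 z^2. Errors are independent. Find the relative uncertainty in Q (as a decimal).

0.130

Q is a product of powers, so relative uncertainties combine in quadrature:
  (1·δx/x)² = (1×0.110)² = 0.0121;  (2·δq/q)² = (2×0.0220)² = 0.00194;  (2·δz/z)² = (2×0.0270)² = 0.00292
δQ/Q = √(0.0170) = 0.130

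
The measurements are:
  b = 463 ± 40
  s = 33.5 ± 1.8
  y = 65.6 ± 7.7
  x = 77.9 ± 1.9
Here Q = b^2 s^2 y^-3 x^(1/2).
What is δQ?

Each factor contributes (exponent × relative error)² to (δQ/Q)²:
  (2·δb/b)² = (2×0.0864)² = 0.0299;  (2·δs/s)² = (2×0.0537)² = 0.0115;  (-3·δy/y)² = (-3×0.117)² = 0.124;  (½·δx/x)² = (0.5×0.0244)² = 0.000149
δQ/Q = √(0.166) = 0.407
Q = 7520, so δQ = 0.407 × 7520 = 3060.

3060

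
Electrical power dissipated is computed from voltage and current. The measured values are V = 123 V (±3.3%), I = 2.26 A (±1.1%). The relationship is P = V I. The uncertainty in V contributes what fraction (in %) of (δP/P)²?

(δP/P)² = (1·δV/V)² + (1·δI/I)²
  V term: (1×0.0330)² = 0.00109
  I term: (1×0.0110)² = 0.000121
Total = 0.00121. Share from V = 0.00109/0.00121 = 0.900.

90.0%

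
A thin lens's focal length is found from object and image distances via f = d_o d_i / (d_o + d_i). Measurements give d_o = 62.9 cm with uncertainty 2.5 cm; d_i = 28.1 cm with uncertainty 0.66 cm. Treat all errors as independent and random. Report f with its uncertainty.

19.4 ± 0.395 cm

∂f/∂d_o = (d_i/(d_o+d_i))² = 0.0954;  ∂f/∂d_i = (d_o/(d_o+d_i))² = 0.478
δf = √((∂f/∂d_o · δd_o)² + (∂f/∂d_i · δd_i)²) = √(0.0568 + 0.0994) = 0.395 cm
f = 19.4 cm.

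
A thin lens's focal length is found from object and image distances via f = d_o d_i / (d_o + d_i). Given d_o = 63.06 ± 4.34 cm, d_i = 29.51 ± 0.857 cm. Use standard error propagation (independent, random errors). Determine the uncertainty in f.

0.594 cm

∂f/∂d_o = (d_i/(d_o+d_i))² = 0.102;  ∂f/∂d_i = (d_o/(d_o+d_i))² = 0.464
δf = √((∂f/∂d_o · δd_o)² + (∂f/∂d_i · δd_i)²) = √(0.195 + 0.158) = 0.594 cm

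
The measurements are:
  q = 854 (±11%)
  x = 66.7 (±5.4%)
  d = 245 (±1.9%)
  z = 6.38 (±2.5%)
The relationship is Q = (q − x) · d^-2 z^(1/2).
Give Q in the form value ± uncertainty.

Let u = q − x = 787. δu = √(δq² + δx²) = √(8820 + 13.0) = 94.0, so δu/u = 0.119.
Q is then a monomial in u, d, z:
δQ/Q = √((δu/u)² + (-2·δd/d)² + (½·δz/z)²) = √(0.0143 + 0.00144 + 0.000156) = 0.126
Q = 0.0331, so δQ = 0.126 × 0.0331 = 0.00417.

0.0331 ± 0.00417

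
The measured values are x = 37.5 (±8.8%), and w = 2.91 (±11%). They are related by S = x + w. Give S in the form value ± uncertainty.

40.4 ± 3.32

S is a linear combination, so absolute uncertainties add in quadrature:
  (δx)² = 10.9;  (δw)² = 0.102
δS = √(11.0) = 3.32
S = 40.4.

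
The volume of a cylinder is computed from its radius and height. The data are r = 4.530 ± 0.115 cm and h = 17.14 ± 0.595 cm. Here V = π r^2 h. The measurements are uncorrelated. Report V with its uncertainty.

V is a product of powers, so relative uncertainties combine in quadrature:
  (2·δr/r)² = (2×0.0254)² = 0.00258;  (1·δh/h)² = (1×0.0347)² = 0.00121
δV/V = √(0.00378) = 0.0615
V = 1105 cm^3, so δV = 0.0615 × 1105 = 68.0 cm^3.

1105 ± 68.0 cm^3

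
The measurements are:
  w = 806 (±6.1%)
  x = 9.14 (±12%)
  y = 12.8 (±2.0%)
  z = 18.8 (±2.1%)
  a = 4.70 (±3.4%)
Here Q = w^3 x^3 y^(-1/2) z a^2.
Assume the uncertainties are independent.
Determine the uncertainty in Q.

1.9e+13

Relative error in a monomial: (δQ/Q)² = Σ (nᵢ · δxᵢ/xᵢ)².
  (3·δw/w)² = (3×0.0610)² = 0.0335;  (3·δx/x)² = (3×0.120)² = 0.130;  (−½·δy/y)² = (-0.5×0.0200)² = 0.000100;  (1·δz/z)² = (1×0.0210)² = 0.000441;  (2·δa/a)² = (2×0.0340)² = 0.00462
δQ/Q = √(0.168) = 0.410
Q = 4.64e+13, so δQ = 0.410 × 4.64e+13 = 1.9e+13.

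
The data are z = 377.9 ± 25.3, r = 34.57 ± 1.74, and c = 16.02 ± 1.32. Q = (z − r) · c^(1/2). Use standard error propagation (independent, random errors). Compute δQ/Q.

0.0846

Let u = z − r = 343.3. δu = √(δz² + δr²) = √(640 + 3.03) = 25.4, so δu/u = 0.0739.
Q is then a monomial in u, c:
δQ/Q = √((δu/u)² + (½·δc/c)²) = √(0.00546 + 0.00170) = 0.0846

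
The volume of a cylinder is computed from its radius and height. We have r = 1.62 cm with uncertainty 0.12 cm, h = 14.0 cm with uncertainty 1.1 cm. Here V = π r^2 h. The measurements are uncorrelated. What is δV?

19.4 cm^3

V is a product of powers, so relative uncertainties combine in quadrature:
  (2·δr/r)² = (2×0.0741)² = 0.0219;  (1·δh/h)² = (1×0.0786)² = 0.00617
δV/V = √(0.0281) = 0.168
V = 115 cm^3, so δV = 0.168 × 115 = 19.4 cm^3.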